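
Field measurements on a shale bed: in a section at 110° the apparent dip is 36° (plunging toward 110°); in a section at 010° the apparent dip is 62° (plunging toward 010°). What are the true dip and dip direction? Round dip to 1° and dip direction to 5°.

true dip 65°, dip direction 040°

The two traces are lines in the plane: v₁ = (sin 110°·cos 36°, cos 110°·cos 36°, −sin 36°), v₂ = (sin 10°·cos 62°, cos 10°·cos 62°, −sin 62°).
The plane normal is n = v₁ × v₂ ∝ (0.516, 0.623, 0.374).
Dip δ = arctan(|n_h|/n_z) = arctan(0.809/0.374) = 65.2°.
Dip direction = atan2(0.516, 0.623) = 40° (azimuth of n's horizontal projection).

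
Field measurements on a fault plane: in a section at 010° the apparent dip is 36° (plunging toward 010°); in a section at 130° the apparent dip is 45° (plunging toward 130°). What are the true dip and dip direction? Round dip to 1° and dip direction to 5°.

The two traces are lines in the plane: v₁ = (sin 10°·cos 36°, cos 10°·cos 36°, −sin 36°), v₂ = (sin 130°·cos 45°, cos 130°·cos 45°, −sin 45°).
Cross product v₁ × v₂ gives the pole to the plane: n ∝ (0.831, 0.219, 0.495).
tan δ = √(n_x²+n_y²)/n_z = 0.859/0.495, so δ = 60.0°.
The horizontal component of n points toward azimuth atan2(n_x, n_y) = 75°, the dip direction.

true dip 60°, dip direction 075°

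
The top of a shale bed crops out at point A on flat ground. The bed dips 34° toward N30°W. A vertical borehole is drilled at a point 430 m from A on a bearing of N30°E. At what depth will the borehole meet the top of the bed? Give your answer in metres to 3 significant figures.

145 m

The hole lies 60° from the dip direction, so the down-dip offset is 430 × cos 60° = 215.00 m.
Depth = down-dip offset × tan(dip) = 215.00 × tan 34° = 215.00 × 0.6745
Depth = 145.02 m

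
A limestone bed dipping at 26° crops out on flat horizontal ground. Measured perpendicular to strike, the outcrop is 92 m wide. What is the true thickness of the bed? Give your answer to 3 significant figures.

40.3 m

True thickness t = w · sin(dip) = 92 × sin 26°
t = 92 × 0.4384 = 40.330 m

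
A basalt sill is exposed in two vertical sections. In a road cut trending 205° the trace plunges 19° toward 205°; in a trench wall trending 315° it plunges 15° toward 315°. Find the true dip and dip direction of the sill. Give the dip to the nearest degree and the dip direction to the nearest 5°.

Each apparent-dip line lies in the plane. As unit vectors (x east, y north, z up), v₁ plunges 19°→205° and v₂ plunges 15°→315°.
The plane normal is n = v₁ × v₂ ∝ (-0.444, -0.119, 0.858).
Dip δ = arctan(|n_h|/n_z) = arctan(0.460/0.858) = 28.2°.
Dip direction = azimuth of (n_x, n_y) = atan2(-0.444, -0.119) = 255°.

true dip 28°, dip direction 255°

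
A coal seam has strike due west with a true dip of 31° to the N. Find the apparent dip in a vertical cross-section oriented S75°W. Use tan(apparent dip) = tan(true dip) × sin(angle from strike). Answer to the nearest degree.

The strike is due west and the section trends S75°W; the acute angle between them is β = 15°.
tan α = tan 31° × sin 15° = 0.6009 × 0.2588 = 0.1555
apparent dip = arctan 0.1555 = 8.84°

9°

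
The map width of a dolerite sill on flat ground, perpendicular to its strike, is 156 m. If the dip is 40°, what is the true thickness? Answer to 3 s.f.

True thickness t = w · sin(dip) = 156 × sin 40°
t = 156 × 0.6428 = 100.275 m

100 m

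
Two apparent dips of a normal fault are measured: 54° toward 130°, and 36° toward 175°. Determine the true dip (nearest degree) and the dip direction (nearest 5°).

Represent each trace as a vector plunging at its apparent dip toward its trend (east-north-up frame): v₁ = (0.450, -0.378, -0.809), v₂ = (0.071, -0.806, -0.588).
n = v₁ × v₂ = (0.430, -0.208, 0.336) (taken with n_z > 0).
True dip = arccos(n_z / |n|) = arccos(0.5758) = 54.8°.
Dip direction = azimuth of (n_x, n_y) = atan2(0.430, -0.208) = 116°.

true dip 55°, dip direction 115°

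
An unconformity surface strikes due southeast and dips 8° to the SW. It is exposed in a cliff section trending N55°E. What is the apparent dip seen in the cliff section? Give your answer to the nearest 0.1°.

The section lies 80° from the strike.
tan α = tan 8° × sin 80° = 0.1405 × 0.9848 = 0.1384
α = arctan(0.1384) = 7.88°

7.9°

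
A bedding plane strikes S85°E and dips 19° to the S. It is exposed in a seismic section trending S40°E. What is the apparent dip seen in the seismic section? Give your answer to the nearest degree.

The strike is S85°E and the section trends S40°E; the acute angle between them is β = 45°.
tan(apparent dip) = tan 19° · sin 45° = 0.2435
apparent dip = arctan 0.2435 = 13.68°

14°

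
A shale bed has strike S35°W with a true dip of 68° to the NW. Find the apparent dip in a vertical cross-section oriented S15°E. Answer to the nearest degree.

62°

Angle between strike (S35°W) and section (S15°E): β = 50°.
tan(apparent dip) = tan 68° · sin 50° = 1.8960
α = arctan(1.8960) = 62.19°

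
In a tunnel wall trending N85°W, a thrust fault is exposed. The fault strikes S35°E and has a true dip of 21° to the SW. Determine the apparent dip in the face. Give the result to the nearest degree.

The strike is S35°E and the section trends N85°W; the acute angle between them is β = 50°.
tan α = tan 21° × sin 50° = 0.3839 × 0.7660 = 0.2941
α = arctan(0.2941) = 16.39°

16°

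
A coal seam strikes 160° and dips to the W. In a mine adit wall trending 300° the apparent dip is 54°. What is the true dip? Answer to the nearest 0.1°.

The section is 40° from the strike.
tan δ = tan α / sin β = tan 54° / sin 40° = 1.3764 / 0.6428 = 2.1413
true dip = arctan 2.1413 = 64.97°

65.0°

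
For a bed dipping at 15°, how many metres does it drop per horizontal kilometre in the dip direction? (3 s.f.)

268 m

drop per km = 1000 × tan 15° = 1000 × 0.2679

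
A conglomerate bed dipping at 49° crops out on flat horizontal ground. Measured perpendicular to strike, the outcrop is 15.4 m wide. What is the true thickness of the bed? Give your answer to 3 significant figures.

11.6 m

True thickness t = w · sin(dip) = 15.4 × sin 49°
t = 15.4 × 0.7547 = 11.623 m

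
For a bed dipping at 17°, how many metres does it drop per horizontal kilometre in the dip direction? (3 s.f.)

drop per km = 1000 × tan 17° = 1000 × 0.3057

306 m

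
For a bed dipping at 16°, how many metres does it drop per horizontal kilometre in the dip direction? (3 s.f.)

287 m

drop per km = 1000 × tan 16° = 1000 × 0.2867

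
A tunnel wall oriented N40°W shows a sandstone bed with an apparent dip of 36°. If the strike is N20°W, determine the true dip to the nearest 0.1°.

64.8°

The section is 20° from the strike.
tan(true dip) = tan 36° / sin 20° = 2.1243
true dip = arctan 2.1243 = 64.79°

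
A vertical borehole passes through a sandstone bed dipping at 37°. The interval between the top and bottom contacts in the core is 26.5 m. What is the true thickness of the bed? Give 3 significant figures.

21.2 m

True thickness t = h · cos(dip) = 26.5 × cos 37°
t = 26.5 × 0.7986 = 21.164 m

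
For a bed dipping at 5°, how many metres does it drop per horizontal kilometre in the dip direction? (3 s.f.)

drop per km = 1000 × tan 5° = 1000 × 0.0875

87.5 m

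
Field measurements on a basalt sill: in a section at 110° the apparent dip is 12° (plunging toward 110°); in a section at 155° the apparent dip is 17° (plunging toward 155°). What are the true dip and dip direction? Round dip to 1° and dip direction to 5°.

true dip 17°, dip direction 155°

Represent each trace as a vector plunging at its apparent dip toward its trend (east-north-up frame): v₁ = (0.919, -0.335, -0.208), v₂ = (0.404, -0.867, -0.292).
The plane normal is n = v₁ × v₂ ∝ (0.082, -0.185, 0.661).
True dip = arccos(n_z / |n|) = arccos(0.9563) = 17.0°.
Dip direction = atan2(0.082, -0.185) = 156° (azimuth of n's horizontal projection).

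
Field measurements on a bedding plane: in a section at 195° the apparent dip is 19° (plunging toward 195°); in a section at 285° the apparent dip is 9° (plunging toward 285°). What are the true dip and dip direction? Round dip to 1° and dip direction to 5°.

The two traces are lines in the plane: v₁ = (sin 195°·cos 19°, cos 195°·cos 19°, −sin 19°), v₂ = (sin 285°·cos 9°, cos 285°·cos 9°, −sin 9°).
Cross product v₁ × v₂ gives the pole to the plane: n ∝ (-0.226, -0.272, 0.934).
Dip δ = arctan(|n_h|/n_z) = arctan(0.354/0.934) = 20.8°.
The horizontal component of n points toward azimuth atan2(n_x, n_y) = 220°, the dip direction.

true dip 21°, dip direction 220°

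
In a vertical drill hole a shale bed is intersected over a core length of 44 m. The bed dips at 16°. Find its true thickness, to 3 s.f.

True thickness t = h · cos(dip) = 44 × cos 16°
t = 44 × 0.9613 = 42.296 m

42.3 m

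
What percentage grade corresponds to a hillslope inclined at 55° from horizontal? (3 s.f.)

grade % = 100 × tan 55° = 100 × 1.4281

143%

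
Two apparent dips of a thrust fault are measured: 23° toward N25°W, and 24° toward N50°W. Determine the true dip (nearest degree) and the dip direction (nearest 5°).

Each apparent-dip line lies in the plane. As unit vectors (x east, y north, z up), v₁ plunges 23°→N25°W and v₂ plunges 24°→N50°W.
n = v₁ × v₂ = (-0.110, 0.115, 0.355) (taken with n_z > 0).
True dip = arccos(n_z / |n|) = arccos(0.9126) = 24.1°.
Dip direction = azimuth of (n_x, n_y) = atan2(-0.110, 0.115) = 316°.

true dip 24°, dip direction 315°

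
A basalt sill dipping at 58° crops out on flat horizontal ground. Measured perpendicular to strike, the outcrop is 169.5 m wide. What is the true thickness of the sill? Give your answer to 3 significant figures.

144 m

True thickness t = w · sin(dip) = 169.5 × sin 58°
t = 169.5 × 0.8480 = 143.744 m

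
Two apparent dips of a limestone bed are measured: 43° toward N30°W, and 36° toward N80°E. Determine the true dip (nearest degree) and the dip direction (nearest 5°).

true dip 55°, dip direction 020°

Each apparent-dip line lies in the plane. As unit vectors (x east, y north, z up), v₁ plunges 43°→N30°W and v₂ plunges 36°→N80°E.
n = v₁ × v₂ = (0.276, 0.758, 0.556) (taken with n_z > 0).
Dip δ = arctan(|n_h|/n_z) = arctan(0.807/0.556) = 55.4°.
Dip direction = azimuth of (n_x, n_y) = atan2(0.276, 0.758) = 20°.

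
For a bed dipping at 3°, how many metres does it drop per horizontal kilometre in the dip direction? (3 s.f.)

52.4 m

drop per km = 1000 × tan 3° = 1000 × 0.0524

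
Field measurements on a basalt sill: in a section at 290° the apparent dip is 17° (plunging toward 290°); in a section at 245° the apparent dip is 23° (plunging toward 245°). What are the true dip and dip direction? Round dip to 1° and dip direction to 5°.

true dip 23°, dip direction 245°

Represent each trace as a vector plunging at its apparent dip toward its trend (east-north-up frame): v₁ = (-0.899, 0.327, -0.292), v₂ = (-0.834, -0.389, -0.391).
The plane normal is n = v₁ × v₂ ∝ (-0.242, -0.107, 0.622).
Dip δ = arctan(|n_h|/n_z) = arctan(0.264/0.622) = 23.0°.
Dip direction = azimuth of (n_x, n_y) = atan2(-0.242, -0.107) = 246°.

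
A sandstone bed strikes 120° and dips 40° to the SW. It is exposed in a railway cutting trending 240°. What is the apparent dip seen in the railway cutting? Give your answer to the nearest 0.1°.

The section lies 60° from the strike.
tan(apparent dip) = tan 40° · sin 60° = 0.7267
α = arctan(0.7267) = 36.01°

36.0°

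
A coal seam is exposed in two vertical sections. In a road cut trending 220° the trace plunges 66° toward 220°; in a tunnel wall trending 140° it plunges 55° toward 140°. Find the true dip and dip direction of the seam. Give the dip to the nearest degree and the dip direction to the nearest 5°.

true dip 68°, dip direction 195°

Each apparent-dip line lies in the plane. As unit vectors (x east, y north, z up), v₁ plunges 66°→220° and v₂ plunges 55°→140°.
n = v₁ × v₂ = (-0.146, -0.551, 0.230) (taken with n_z > 0).
True dip = arccos(n_z / |n|) = arccos(0.3738) = 68.0°.
The horizontal component of n points toward azimuth atan2(n_x, n_y) = 195°, the dip direction.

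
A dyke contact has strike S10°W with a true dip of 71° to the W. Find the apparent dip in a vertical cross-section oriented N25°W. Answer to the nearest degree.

59°

The section lies 35° from the strike.
tan α = tan 71° × sin 35° = 2.9042 × 0.5736 = 1.6658
apparent dip = arctan 1.6658 = 59.02°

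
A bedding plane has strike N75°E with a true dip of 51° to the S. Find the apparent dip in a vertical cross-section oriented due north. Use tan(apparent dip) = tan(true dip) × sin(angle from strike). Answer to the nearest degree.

50°

Angle between strike (N75°E) and section (due north): β = 75°.
tan(apparent dip) = tan 51° · sin 75° = 1.1928
α = arctan(1.1928) = 50.03°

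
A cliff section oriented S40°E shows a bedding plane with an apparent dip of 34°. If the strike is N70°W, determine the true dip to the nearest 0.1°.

The section is 30° from the strike.
tan(true dip) = tan 34° / sin 30° = 1.3490
δ = arctan(1.3490) = 53.45°

53.5°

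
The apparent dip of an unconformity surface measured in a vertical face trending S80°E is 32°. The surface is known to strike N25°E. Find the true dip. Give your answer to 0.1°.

32.9°

The section is 75° from the strike.
tan δ = tan α / sin β = tan 32° / sin 75° = 0.6249 / 0.9659 = 0.6469
δ = arctan(0.6469) = 32.90°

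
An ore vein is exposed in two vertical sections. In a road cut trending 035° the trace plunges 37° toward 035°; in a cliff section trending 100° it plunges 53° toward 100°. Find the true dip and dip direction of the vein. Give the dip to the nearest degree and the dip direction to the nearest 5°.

Represent each trace as a vector plunging at its apparent dip toward its trend (east-north-up frame): v₁ = (0.458, 0.654, -0.602), v₂ = (0.593, -0.105, -0.799).
The plane normal is n = v₁ × v₂ ∝ (0.585, -0.009, 0.436).
tan δ = √(n_x²+n_y²)/n_z = 0.585/0.436, so δ = 53.3°.
The horizontal component of n points toward azimuth atan2(n_x, n_y) = 91°, the dip direction.

true dip 53°, dip direction 090°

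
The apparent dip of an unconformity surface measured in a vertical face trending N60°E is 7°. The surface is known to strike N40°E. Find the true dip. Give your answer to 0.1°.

The section is 20° from the strike.
tan(true dip) = tan 7° / sin 20° = 0.3590
δ = arctan(0.3590) = 19.75°

19.7°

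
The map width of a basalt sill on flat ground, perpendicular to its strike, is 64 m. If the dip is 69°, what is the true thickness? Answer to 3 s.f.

59.7 m

True thickness t = w · sin(dip) = 64 × sin 69°
t = 64 × 0.9336 = 59.749 m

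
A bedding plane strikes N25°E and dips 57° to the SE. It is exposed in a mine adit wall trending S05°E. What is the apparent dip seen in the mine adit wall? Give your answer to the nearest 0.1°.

37.6°

The strike is N25°E and the section trends S05°E; the acute angle between them is β = 30°.
tan α = tan 57° × sin 30° = 1.5399 × 0.5000 = 0.7699
α = arctan(0.7699) = 37.59°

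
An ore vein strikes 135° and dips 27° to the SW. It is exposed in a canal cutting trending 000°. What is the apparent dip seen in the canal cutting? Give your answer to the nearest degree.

20°

The section lies 45° from the strike.
tan(apparent dip) = tan 27° · sin 45° = 0.3603
α = arctan(0.3603) = 19.81°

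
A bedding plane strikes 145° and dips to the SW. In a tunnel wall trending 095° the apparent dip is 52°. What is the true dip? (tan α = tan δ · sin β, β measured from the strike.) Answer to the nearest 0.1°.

β = acute angle between strike 145° and section 095° = 50°.
tan(true dip) = tan 52° / sin 50° = 1.6708
δ = arctan(1.6708) = 59.10°

59.1°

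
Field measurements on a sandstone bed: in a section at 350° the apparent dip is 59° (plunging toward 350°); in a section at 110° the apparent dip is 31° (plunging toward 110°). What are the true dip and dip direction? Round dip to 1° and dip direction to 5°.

true dip 67°, dip direction 035°

The two traces are lines in the plane: v₁ = (sin 350°·cos 59°, cos 350°·cos 59°, −sin 59°), v₂ = (sin 110°·cos 31°, cos 110°·cos 31°, −sin 31°).
n = v₁ × v₂ = (0.513, 0.736, 0.382) (taken with n_z > 0).
tan δ = √(n_x²+n_y²)/n_z = 0.897/0.382, so δ = 66.9°.
The horizontal component of n points toward azimuth atan2(n_x, n_y) = 35°, the dip direction.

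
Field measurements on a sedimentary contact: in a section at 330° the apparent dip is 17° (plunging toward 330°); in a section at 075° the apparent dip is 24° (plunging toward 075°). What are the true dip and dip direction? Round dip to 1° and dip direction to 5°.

Represent each trace as a vector plunging at its apparent dip toward its trend (east-north-up frame): v₁ = (-0.478, 0.828, -0.292), v₂ = (0.882, 0.236, -0.407).
Cross product v₁ × v₂ gives the pole to the plane: n ∝ (0.268, 0.452, 0.844).
tan δ = √(n_x²+n_y²)/n_z = 0.526/0.844, so δ = 31.9°.
Dip direction = azimuth of (n_x, n_y) = atan2(0.268, 0.452) = 31°.

true dip 32°, dip direction 030°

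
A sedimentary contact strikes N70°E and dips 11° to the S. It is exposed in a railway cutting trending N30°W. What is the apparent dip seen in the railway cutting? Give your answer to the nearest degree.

11°

The strike is N70°E and the section trends N30°W; the acute angle between them is β = 80°.
tan α = tan 11° × sin 80° = 0.1944 × 0.9848 = 0.1914
α = arctan(0.1914) = 10.84°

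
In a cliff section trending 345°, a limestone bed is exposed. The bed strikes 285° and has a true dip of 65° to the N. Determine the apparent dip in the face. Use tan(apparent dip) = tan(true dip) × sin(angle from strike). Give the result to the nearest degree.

62°

Angle between strike (285°) and section (345°): β = 60°.
tan α = tan 65° × sin 60° = 2.1445 × 0.8660 = 1.8572
α = arctan(1.8572) = 61.70°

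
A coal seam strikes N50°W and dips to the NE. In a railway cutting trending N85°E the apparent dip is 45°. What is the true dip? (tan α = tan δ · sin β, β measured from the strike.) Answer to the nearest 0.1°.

β = acute angle between strike N50°W and section N85°E = 45°.
tan(true dip) = tan 45° / sin 45° = 1.4142
true dip = arctan 1.4142 = 54.74°

54.7°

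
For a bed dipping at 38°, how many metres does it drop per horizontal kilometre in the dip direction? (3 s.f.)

781 m

drop per km = 1000 × tan 38° = 1000 × 0.7813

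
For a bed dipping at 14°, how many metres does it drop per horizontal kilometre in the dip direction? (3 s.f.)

249 m

drop per km = 1000 × tan 14° = 1000 × 0.2493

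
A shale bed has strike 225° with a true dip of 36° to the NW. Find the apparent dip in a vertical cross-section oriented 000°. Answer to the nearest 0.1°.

27.2°

The strike is 225° and the section trends 000°; the acute angle between them is β = 45°.
tan(apparent dip) = tan 36° · sin 45° = 0.5137
α = arctan(0.5137) = 27.19°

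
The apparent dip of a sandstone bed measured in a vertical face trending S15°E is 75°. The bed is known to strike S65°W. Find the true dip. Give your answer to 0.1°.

β = acute angle between strike S65°W and section S15°E = 80°.
tan δ = tan α / sin β = tan 75° / sin 80° = 3.7321 / 0.9848 = 3.7896
δ = arctan(3.7896) = 75.22°

75.2°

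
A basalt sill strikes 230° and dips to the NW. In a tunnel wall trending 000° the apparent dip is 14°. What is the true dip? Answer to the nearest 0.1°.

The section is 50° from the strike.
tan δ = tan α / sin β = tan 14° / sin 50° = 0.2493 / 0.7660 = 0.3255
δ = arctan(0.3255) = 18.03°

18.0°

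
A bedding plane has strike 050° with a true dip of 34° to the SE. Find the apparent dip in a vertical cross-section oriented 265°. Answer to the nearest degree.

Angle between strike (050°) and section (265°): β = 35°.
tan(apparent dip) = tan 34° · sin 35° = 0.3869
α = arctan(0.3869) = 21.15°

21°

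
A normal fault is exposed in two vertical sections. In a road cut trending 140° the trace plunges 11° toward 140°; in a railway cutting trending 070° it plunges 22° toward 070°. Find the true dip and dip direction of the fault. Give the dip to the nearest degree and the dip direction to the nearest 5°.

Each apparent-dip line lies in the plane. As unit vectors (x east, y north, z up), v₁ plunges 11°→140° and v₂ plunges 22°→070°.
Cross product v₁ × v₂ gives the pole to the plane: n ∝ (0.342, 0.070, 0.855).
tan δ = √(n_x²+n_y²)/n_z = 0.349/0.855, so δ = 22.2°.
The horizontal component of n points toward azimuth atan2(n_x, n_y) = 78°, the dip direction.

true dip 22°, dip direction 080°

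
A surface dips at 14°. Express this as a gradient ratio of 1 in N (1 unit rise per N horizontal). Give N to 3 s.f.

1 : N means tan θ = 1/N, so N = 1/tan 14° = 1/0.2493

1 in 4.01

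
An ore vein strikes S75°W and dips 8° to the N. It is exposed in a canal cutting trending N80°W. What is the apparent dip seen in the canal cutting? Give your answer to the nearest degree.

3°

Angle between strike (S75°W) and section (N80°W): β = 25°.
tan α = tan 8° × sin 25° = 0.1405 × 0.4226 = 0.0594
α = arctan(0.0594) = 3.40°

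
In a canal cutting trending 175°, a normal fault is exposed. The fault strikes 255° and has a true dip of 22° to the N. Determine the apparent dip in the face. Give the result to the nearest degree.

Angle between strike (255°) and section (175°): β = 80°.
tan(apparent dip) = tan 22° · sin 80° = 0.3979
α = arctan(0.3979) = 21.70°

22°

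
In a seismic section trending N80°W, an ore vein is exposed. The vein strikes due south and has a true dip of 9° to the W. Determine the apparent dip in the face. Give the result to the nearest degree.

9°

The strike is due south and the section trends N80°W; the acute angle between them is β = 80°.
tan α = tan 9° × sin 80° = 0.1584 × 0.9848 = 0.1560
α = arctan(0.1560) = 8.87°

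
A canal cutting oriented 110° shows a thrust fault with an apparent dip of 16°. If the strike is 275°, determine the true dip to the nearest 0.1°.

β = acute angle between strike 275° and section 110° = 15°.
tan δ = tan α / sin β = tan 16° / sin 15° = 0.2867 / 0.2588 = 1.1079
δ = arctan(1.1079) = 47.93°

47.9°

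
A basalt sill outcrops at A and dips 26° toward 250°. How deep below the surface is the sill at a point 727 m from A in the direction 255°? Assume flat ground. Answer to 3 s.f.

353 m

The hole lies 5° from the dip direction, so the down-dip offset is 727 × cos 5° = 724.23 m.
Depth = down-dip offset × tan(dip) = 724.23 × tan 26° = 724.23 × 0.4877
Depth = 353.23 m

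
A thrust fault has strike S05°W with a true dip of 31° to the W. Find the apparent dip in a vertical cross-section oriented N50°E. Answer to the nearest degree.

23°

The strike is S05°W and the section trends N50°E; the acute angle between them is β = 45°.
tan α = tan 31° × sin 45° = 0.6009 × 0.7071 = 0.4249
α = arctan(0.4249) = 23.02°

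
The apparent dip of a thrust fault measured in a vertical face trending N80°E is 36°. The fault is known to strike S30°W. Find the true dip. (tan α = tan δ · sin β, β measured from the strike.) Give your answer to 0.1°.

43.5°

The section is 50° from the strike.
tan δ = tan α / sin β = tan 36° / sin 50° = 0.7265 / 0.7660 = 0.9484
δ = arctan(0.9484) = 43.48°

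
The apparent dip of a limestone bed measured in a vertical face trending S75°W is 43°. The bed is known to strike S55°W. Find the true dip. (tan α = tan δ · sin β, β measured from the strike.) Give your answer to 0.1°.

β = acute angle between strike S55°W and section S75°W = 20°.
tan(true dip) = tan 43° / sin 20° = 2.7265
true dip = arctan 2.7265 = 69.86°

69.9°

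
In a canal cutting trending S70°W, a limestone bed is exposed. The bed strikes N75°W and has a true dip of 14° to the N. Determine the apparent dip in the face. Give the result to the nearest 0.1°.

The strike is N75°W and the section trends S70°W; the acute angle between them is β = 35°.
tan α = tan 14° × sin 35° = 0.2493 × 0.5736 = 0.1430
apparent dip = arctan 0.1430 = 8.14°

8.1°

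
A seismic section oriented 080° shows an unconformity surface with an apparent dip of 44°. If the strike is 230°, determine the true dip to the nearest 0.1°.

The section is 30° from the strike.
tan δ = tan α / sin β = tan 44° / sin 30° = 0.9657 / 0.5000 = 1.9314
true dip = arctan 1.9314 = 62.63°

62.6°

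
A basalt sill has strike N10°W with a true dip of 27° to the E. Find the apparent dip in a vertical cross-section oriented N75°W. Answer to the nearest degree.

25°

The strike is N10°W and the section trends N75°W; the acute angle between them is β = 65°.
tan(apparent dip) = tan 27° · sin 65° = 0.4618
α = arctan(0.4618) = 24.79°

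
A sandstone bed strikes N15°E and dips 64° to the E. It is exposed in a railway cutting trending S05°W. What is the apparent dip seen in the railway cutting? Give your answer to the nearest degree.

The section lies 10° from the strike.
tan(apparent dip) = tan 64° · sin 10° = 0.3560
α = arctan(0.3560) = 19.60°

20°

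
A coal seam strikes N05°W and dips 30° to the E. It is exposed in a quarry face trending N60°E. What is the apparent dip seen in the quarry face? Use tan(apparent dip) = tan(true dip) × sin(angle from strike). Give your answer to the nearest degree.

Angle between strike (N05°W) and section (N60°E): β = 65°.
tan(apparent dip) = tan 30° · sin 65° = 0.5233
apparent dip = arctan 0.5233 = 27.62°

28°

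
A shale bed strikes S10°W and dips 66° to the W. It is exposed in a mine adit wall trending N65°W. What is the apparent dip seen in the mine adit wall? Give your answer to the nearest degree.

The section lies 75° from the strike.
tan α = tan 66° × sin 75° = 2.2460 × 0.9659 = 2.1695
α = arctan(2.1695) = 65.25°

65°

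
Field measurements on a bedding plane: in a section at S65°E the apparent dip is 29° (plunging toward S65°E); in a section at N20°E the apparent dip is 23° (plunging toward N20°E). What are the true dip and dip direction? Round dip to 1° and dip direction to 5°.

Represent each trace as a vector plunging at its apparent dip toward its trend (east-north-up frame): v₁ = (0.793, -0.370, -0.485), v₂ = (0.315, 0.865, -0.391).
The plane normal is n = v₁ × v₂ ∝ (0.564, 0.157, 0.802).
tan δ = √(n_x²+n_y²)/n_z = 0.585/0.802, so δ = 36.1°.
The horizontal component of n points toward azimuth atan2(n_x, n_y) = 74°, the dip direction.

true dip 36°, dip direction 075°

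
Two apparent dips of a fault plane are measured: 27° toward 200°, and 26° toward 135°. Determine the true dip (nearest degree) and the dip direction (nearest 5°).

true dip 31°, dip direction 170°

The two traces are lines in the plane: v₁ = (sin 200°·cos 27°, cos 200°·cos 27°, −sin 27°), v₂ = (sin 135°·cos 26°, cos 135°·cos 26°, −sin 26°).
Cross product v₁ × v₂ gives the pole to the plane: n ∝ (0.079, -0.422, 0.726).
Dip δ = arctan(|n_h|/n_z) = arctan(0.429/0.726) = 30.6°.
Dip direction = azimuth of (n_x, n_y) = atan2(0.079, -0.422) = 169°.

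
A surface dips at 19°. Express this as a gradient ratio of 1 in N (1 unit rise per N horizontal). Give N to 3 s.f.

1 : N means tan θ = 1/N, so N = 1/tan 19° = 1/0.3443

1 in 2.90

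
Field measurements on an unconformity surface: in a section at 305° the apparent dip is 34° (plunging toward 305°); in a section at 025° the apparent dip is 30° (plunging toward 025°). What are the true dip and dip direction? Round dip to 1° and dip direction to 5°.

The two traces are lines in the plane: v₁ = (sin 305°·cos 34°, cos 305°·cos 34°, −sin 34°), v₂ = (sin 25°·cos 30°, cos 25°·cos 30°, −sin 30°).
n = v₁ × v₂ = (-0.201, 0.544, 0.707) (taken with n_z > 0).
tan δ = √(n_x²+n_y²)/n_z = 0.580/0.707, so δ = 39.4°.
The horizontal component of n points toward azimuth atan2(n_x, n_y) = 340°, the dip direction.

true dip 39°, dip direction 340°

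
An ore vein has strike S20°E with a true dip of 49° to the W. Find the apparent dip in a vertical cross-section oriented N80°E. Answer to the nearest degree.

49°

The section lies 80° from the strike.
tan(apparent dip) = tan 49° · sin 80° = 1.1329
α = arctan(1.1329) = 48.57°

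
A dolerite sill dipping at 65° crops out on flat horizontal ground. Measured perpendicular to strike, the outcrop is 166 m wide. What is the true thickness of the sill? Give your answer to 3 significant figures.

True thickness t = w · sin(dip) = 166 × sin 65°
t = 166 × 0.9063 = 150.447 m

150 m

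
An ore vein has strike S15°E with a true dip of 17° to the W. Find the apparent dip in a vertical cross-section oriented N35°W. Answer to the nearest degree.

6°

The strike is S15°E and the section trends N35°W; the acute angle between them is β = 20°.
tan(apparent dip) = tan 17° · sin 20° = 0.1046
apparent dip = arctan 0.1046 = 5.97°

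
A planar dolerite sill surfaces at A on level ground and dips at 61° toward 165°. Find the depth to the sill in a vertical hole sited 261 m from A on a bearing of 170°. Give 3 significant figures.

The hole lies 5° from the dip direction, so the down-dip offset is 261 × cos 5° = 260.01 m.
Depth = down-dip offset × tan(dip) = 260.01 × tan 61° = 260.01 × 1.8040
Depth = 469.06 m

469 m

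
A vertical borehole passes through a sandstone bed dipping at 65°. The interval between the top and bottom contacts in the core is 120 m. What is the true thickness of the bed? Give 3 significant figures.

50.7 m

True thickness t = h · cos(dip) = 120 × cos 65°
t = 120 × 0.4226 = 50.714 m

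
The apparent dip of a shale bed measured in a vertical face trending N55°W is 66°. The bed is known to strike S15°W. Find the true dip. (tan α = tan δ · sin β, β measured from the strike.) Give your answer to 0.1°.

β = acute angle between strike S15°W and section N55°W = 70°.
tan δ = tan α / sin β = tan 66° / sin 70° = 2.2460 / 0.9397 = 2.3902
δ = arctan(2.3902) = 67.30°

67.3°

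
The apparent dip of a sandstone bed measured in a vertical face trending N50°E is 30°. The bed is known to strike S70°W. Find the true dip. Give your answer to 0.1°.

β = acute angle between strike S70°W and section N50°E = 20°.
tan δ = tan α / sin β = tan 30° / sin 20° = 0.5774 / 0.3420 = 1.6881
δ = arctan(1.6881) = 59.36°

59.4°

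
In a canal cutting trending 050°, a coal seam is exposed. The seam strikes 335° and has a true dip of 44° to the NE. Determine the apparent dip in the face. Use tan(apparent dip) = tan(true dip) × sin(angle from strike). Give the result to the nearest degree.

43°

The section lies 75° from the strike.
tan α = tan 44° × sin 75° = 0.9657 × 0.9659 = 0.9328
α = arctan(0.9328) = 43.01°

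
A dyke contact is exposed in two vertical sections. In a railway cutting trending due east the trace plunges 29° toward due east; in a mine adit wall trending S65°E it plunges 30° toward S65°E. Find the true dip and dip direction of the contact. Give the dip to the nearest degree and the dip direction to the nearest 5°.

true dip 30°, dip direction 110°

Each apparent-dip line lies in the plane. As unit vectors (x east, y north, z up), v₁ plunges 29°→due east and v₂ plunges 30°→S65°E.
The plane normal is n = v₁ × v₂ ∝ (0.177, -0.057, 0.320).
tan δ = √(n_x²+n_y²)/n_z = 0.186/0.320, so δ = 30.2°.
Dip direction = atan2(0.177, -0.057) = 108° (azimuth of n's horizontal projection).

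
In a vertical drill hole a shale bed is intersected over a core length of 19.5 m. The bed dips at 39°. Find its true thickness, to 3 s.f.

True thickness t = h · cos(dip) = 19.5 × cos 39°
t = 19.5 × 0.7771 = 15.154 m

15.2 m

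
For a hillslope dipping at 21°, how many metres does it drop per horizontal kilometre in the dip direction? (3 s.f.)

384 m

drop per km = 1000 × tan 21° = 1000 × 0.3839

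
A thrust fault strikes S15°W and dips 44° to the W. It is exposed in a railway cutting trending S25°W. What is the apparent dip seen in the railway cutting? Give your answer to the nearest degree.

Angle between strike (S15°W) and section (S25°W): β = 10°.
tan(apparent dip) = tan 44° · sin 10° = 0.1677
apparent dip = arctan 0.1677 = 9.52°

10°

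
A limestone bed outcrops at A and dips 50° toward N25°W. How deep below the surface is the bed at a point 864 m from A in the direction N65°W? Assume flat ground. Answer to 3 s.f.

789 m

The hole lies 40° from the dip direction, so the down-dip offset is 864 × cos 40° = 661.86 m.
Depth = down-dip offset × tan(dip) = 661.86 × tan 50° = 661.86 × 1.1918
Depth = 788.78 m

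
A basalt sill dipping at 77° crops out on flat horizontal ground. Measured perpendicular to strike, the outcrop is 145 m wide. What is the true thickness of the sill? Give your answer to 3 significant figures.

141 m

True thickness t = w · sin(dip) = 145 × sin 77°
t = 145 × 0.9744 = 141.284 m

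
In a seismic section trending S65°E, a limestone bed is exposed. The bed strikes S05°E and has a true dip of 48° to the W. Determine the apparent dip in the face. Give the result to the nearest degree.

The strike is S05°E and the section trends S65°E; the acute angle between them is β = 60°.
tan α = tan 48° × sin 60° = 1.1106 × 0.8660 = 0.9618
α = arctan(0.9618) = 43.89°

44°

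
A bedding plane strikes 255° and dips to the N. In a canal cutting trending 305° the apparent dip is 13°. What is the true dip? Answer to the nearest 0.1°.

β = acute angle between strike 255° and section 305° = 50°.
tan δ = tan α / sin β = tan 13° / sin 50° = 0.2309 / 0.7660 = 0.3014
true dip = arctan 0.3014 = 16.77°

16.8°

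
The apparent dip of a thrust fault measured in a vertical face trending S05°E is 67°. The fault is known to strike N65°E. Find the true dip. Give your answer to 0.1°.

68.3°

The section is 70° from the strike.
tan(true dip) = tan 67° / sin 70° = 2.5070
true dip = arctan 2.5070 = 68.25°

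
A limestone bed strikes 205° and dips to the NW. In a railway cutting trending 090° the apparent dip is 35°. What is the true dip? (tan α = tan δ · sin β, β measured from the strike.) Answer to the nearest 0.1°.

37.7°

The section is 65° from the strike.
tan(true dip) = tan 35° / sin 65° = 0.7726
δ = arctan(0.7726) = 37.69°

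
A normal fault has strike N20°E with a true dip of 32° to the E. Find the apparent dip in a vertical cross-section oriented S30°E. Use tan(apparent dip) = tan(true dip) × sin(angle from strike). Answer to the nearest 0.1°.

25.6°

Angle between strike (N20°E) and section (S30°E): β = 50°.
tan α = tan 32° × sin 50° = 0.6249 × 0.7660 = 0.4787
α = arctan(0.4787) = 25.58°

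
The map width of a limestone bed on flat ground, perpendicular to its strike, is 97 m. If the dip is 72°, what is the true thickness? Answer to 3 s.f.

92.3 m

True thickness t = w · sin(dip) = 97 × sin 72°
t = 97 × 0.9511 = 92.252 m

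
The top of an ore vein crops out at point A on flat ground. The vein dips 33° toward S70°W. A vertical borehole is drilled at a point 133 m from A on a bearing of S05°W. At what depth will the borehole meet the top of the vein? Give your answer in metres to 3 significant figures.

36.5 m

The hole lies 65° from the dip direction, so the down-dip offset is 133 × cos 65° = 56.21 m.
Depth = down-dip offset × tan(dip) = 56.21 × tan 33° = 56.21 × 0.6494
Depth = 36.50 m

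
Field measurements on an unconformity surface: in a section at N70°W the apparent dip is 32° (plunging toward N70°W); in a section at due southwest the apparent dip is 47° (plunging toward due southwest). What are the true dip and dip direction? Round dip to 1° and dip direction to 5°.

The two traces are lines in the plane: v₁ = (sin 290°·cos 32°, cos 290°·cos 32°, −sin 32°), v₂ = (sin 225°·cos 47°, cos 225°·cos 47°, −sin 47°).
n = v₁ × v₂ = (-0.468, -0.327, 0.524) (taken with n_z > 0).
tan δ = √(n_x²+n_y²)/n_z = 0.571/0.524, so δ = 47.4°.
Dip direction = atan2(-0.468, -0.327) = 235° (azimuth of n's horizontal projection).

true dip 47°, dip direction 235°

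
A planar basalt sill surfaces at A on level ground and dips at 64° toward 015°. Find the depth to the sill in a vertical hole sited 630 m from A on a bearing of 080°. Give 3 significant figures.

546 m

The hole lies 65° from the dip direction, so the down-dip offset is 630 × cos 65° = 266.25 m.
Depth = down-dip offset × tan(dip) = 266.25 × tan 64° = 266.25 × 2.0503
Depth = 545.89 m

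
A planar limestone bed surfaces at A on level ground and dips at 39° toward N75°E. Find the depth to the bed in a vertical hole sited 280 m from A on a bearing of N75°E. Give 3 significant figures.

The hole is directly down-dip from the outcrop, so the down-dip offset is 280 m.
Depth = down-dip offset × tan(dip) = 280.00 × tan 39° = 280.00 × 0.8098
Depth = 226.74 m

227 m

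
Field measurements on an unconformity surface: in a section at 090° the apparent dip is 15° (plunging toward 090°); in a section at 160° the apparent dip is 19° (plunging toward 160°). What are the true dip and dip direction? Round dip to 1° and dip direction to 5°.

true dip 21°, dip direction 135°

Each apparent-dip line lies in the plane. As unit vectors (x east, y north, z up), v₁ plunges 15°→090° and v₂ plunges 19°→160°.
n = v₁ × v₂ = (0.230, -0.231, 0.858) (taken with n_z > 0).
Dip δ = arctan(|n_h|/n_z) = arctan(0.326/0.858) = 20.8°.
Dip direction = atan2(0.230, -0.231) = 135° (azimuth of n's horizontal projection).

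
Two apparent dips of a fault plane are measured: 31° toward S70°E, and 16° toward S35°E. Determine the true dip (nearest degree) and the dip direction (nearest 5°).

The two traces are lines in the plane: v₁ = (sin 110°·cos 31°, cos 110°·cos 31°, −sin 31°), v₂ = (sin 145°·cos 16°, cos 145°·cos 16°, −sin 16°).
n = v₁ × v₂ = (0.325, 0.062, 0.473) (taken with n_z > 0).
Dip δ = arctan(|n_h|/n_z) = arctan(0.331/0.473) = 35.0°.
Dip direction = atan2(0.325, 0.062) = 79° (azimuth of n's horizontal projection).

true dip 35°, dip direction 080°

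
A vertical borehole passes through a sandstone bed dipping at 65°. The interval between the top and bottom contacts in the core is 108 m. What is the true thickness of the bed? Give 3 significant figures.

True thickness t = h · cos(dip) = 108 × cos 65°
t = 108 × 0.4226 = 45.643 m

45.6 m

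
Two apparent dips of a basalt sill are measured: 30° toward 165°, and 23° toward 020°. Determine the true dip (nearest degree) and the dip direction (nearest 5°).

true dip 59°, dip direction 095°

The two traces are lines in the plane: v₁ = (sin 165°·cos 30°, cos 165°·cos 30°, −sin 30°), v₂ = (sin 20°·cos 23°, cos 20°·cos 23°, −sin 23°).
The plane normal is n = v₁ × v₂ ∝ (0.759, -0.070, 0.457).
Dip δ = arctan(|n_h|/n_z) = arctan(0.763/0.457) = 59.1°.
Dip direction = atan2(0.759, -0.070) = 95° (azimuth of n's horizontal projection).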